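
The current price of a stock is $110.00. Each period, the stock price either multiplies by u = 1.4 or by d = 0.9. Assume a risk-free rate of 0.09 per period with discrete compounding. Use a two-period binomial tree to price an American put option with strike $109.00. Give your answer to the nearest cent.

$6.44

Risk-neutral probability p = (1 + 0.09 − 0.9)/(1.4 − 0.9) = 0.1900/0.5000 = 0.3800
Terminal stock prices: S_uu = 215.6, S_ud = 138.6, S_dd = 89.1
Terminal payoffs (K − S): max(-106.6, 0) = 0, max(-29.6, 0) = 0, max(19.9, 0) = 19.9
Node u (S = 154): continuation = 1/1.09·[0.3800·0.0000 + 0.6200·0.0000] = 0.0000; exercise value = 0.0000 ≤ continuation, so V_u = 0.0000
Node d (S = 99): continuation = 1/1.09·[0.3800·0.0000 + 0.6200·19.9000] = 11.3193; exercise value = 10.0000 ≤ continuation, so V_d = 11.3193
Node 0 (S = 110): continuation = 1/1.09·[0.3800·0.0000 + 0.6200·11.3193] = 6.4385; exercise value = 0.0000 ≤ continuation, so V_0 = 6.4385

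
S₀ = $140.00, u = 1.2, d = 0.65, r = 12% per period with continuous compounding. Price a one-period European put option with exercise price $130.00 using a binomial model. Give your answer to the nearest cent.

$4.56

Risk-neutral probability p = (e^0.12 − 0.65)/(1.2 − 0.65) = 0.4775/0.5500 = 0.8682
Terminal stock prices: S_u = 168, S_d = 91
Terminal payoffs (K − S): max(-38, 0) = 0, max(39, 0) = 39
Node 0 (S = 140): V_0 = e^(−0.12)·[0.8682·0.0000 + 0.1318·39.0000] = 4.5598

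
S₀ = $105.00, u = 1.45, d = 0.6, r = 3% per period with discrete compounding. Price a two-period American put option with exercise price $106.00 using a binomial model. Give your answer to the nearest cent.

$24.08

Risk-neutral probability p = (1 + 0.03 − 0.6)/(1.45 − 0.6) = 0.4300/0.8500 = 0.5059
Terminal stock prices: S_uu = 220.8, S_ud = 91.35, S_dd = 37.8
Terminal payoffs (K − S): max(-114.8, 0) = 0, max(14.65, 0) = 14.65, max(68.2, 0) = 68.2
Node u (S = 152.2): continuation = 1/1.03·[0.5059·0.0000 + 0.4941·14.6500] = 7.0280; exercise value = 0.0000 ≤ continuation, so V_u = 7.0280
Node d (S = 63): continuation = 1/1.03·[0.5059·14.6500 + 0.4941·68.2000] = 39.9126; exercise value = 43.0000 > continuation, so V_d = 43.0000 (exercise)
Node 0 (S = 105): continuation = 1/1.03·[0.5059·7.0280 + 0.4941·43.0000] = 24.0800; exercise value = 1.0000 ≤ continuation, so V_0 = 24.0800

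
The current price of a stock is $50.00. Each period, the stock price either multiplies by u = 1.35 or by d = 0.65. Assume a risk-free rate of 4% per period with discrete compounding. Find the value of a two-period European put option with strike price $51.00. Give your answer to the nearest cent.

$8.67

Risk-neutral probability p = (1 + 0.04 − 0.65)/(1.35 − 0.65) = 0.3900/0.7000 = 0.5571
Terminal stock prices: S_uu = 91.13, S_ud = 43.88, S_dd = 21.13
Terminal payoffs (K − S): max(-40.13, 0) = 0, max(7.125, 0) = 7.125, max(29.87, 0) = 29.87
Node u (S = 67.5): V_u = 1/1.04·[0.5571·0.0000 + 0.4429·7.1250] = 3.0340
Node d (S = 32.5): V_d = 1/1.04·[0.5571·7.1250 + 0.4429·29.8750] = 16.5385
Node 0 (S = 50): V_0 = 1/1.04·[0.5571·3.0340 + 0.4429·16.5385] = 8.6678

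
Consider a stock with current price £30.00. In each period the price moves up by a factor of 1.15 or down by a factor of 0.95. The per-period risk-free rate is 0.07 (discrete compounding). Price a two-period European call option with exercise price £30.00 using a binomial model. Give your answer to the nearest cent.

Risk-neutral probability p = (1 + 0.07 − 0.95)/(1.15 − 0.95) = 0.1200/0.2000 = 0.6000
Terminal stock prices: S_uu = 39.67, S_ud = 32.77, S_dd = 27.07
Terminal payoffs (S − K): max(9.675, 0) = 9.675, max(2.775, 0) = 2.775, max(-2.925, 0) = 0
Node u (S = 34.5): V_u = 1/1.07·[0.6000·9.6750 + 0.4000·2.7750] = 6.4626
Node d (S = 28.5): V_d = 1/1.07·[0.6000·2.7750 + 0.4000·0.0000] = 1.5561
Node 0 (S = 30): V_0 = 1/1.07·[0.6000·6.4626 + 0.4000·1.5561] = 4.2056

£4.21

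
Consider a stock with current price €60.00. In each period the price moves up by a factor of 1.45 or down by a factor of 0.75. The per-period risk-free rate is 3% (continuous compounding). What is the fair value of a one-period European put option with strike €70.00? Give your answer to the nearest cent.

€14.54

Risk-neutral probability p = (e^0.03 − 0.75)/(1.45 − 0.75) = 0.2805/0.7000 = 0.4006
Terminal stock prices: S_u = 87, S_d = 45
Terminal payoffs (K − S): max(-17, 0) = 0, max(25, 0) = 25
Node 0 (S = 60): V_0 = e^(−0.03)·[0.4006·0.0000 + 0.5994·25.0000] = 14.5409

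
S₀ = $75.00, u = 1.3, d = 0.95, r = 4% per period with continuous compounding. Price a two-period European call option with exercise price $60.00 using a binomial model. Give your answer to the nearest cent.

$19.61

Risk-neutral probability p = (e^0.04 − 0.95)/(1.3 − 0.95) = 0.0908/0.3500 = 0.2595
Terminal stock prices: S_uu = 126.8, S_ud = 92.62, S_dd = 67.69
Terminal payoffs (S − K): max(66.75, 0) = 66.75, max(32.62, 0) = 32.62, max(7.688, 0) = 7.688
Node u (S = 97.5): V_u = e^(−0.04)·[0.2595·66.7500 + 0.7405·32.6250] = 39.8526
Node d (S = 71.25): V_d = e^(−0.04)·[0.2595·32.6250 + 0.7405·7.6875] = 13.6026
Node 0 (S = 75): V_0 = e^(−0.04)·[0.2595·39.8526 + 0.7405·13.6026] = 19.6130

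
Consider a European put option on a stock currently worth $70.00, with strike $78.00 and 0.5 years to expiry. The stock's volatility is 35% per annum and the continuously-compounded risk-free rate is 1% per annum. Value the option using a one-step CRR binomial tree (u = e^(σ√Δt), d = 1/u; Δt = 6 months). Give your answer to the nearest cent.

CRR parameters: u = e^(σ√Δt) = e^(0.35·√0.5) = 1.2808, d = 1/u = 0.7808
Per-period rate: rΔt = 0.01·0.5 = 0.005, so R = e^0.005 = 1.0050
Risk-neutral probability p = (e^0.005 − 0.7808)/(1.2808 − 0.7808) = 0.2243/0.5000 = 0.4485
Terminal stock prices: S_u = 89.66, S_d = 54.65
Terminal payoffs (K − S): max(-11.66, 0) = 0, max(23.35, 0) = 23.35
Node 0 (S = 70): V_0 = e^(−0.005)·[0.4485·0.0000 + 0.5515·23.3468] = 12.8123

$12.81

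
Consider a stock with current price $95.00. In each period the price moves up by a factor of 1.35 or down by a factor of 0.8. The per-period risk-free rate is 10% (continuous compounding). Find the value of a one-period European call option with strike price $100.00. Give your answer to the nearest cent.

$14.18

Risk-neutral probability p = (e^0.1 − 0.8)/(1.35 − 0.8) = 0.3052/0.5500 = 0.5549
Terminal stock prices: S_u = 128.2, S_d = 76
Terminal payoffs (S − K): max(28.25, 0) = 28.25, max(-24, 0) = 0
Node 0 (S = 95): V_0 = e^(−0.1)·[0.5549·28.2500 + 0.4451·0.0000] = 14.1830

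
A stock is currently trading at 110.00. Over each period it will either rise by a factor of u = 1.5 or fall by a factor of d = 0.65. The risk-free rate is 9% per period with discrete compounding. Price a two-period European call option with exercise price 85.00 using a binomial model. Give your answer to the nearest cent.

Risk-neutral probability p = (1 + 0.09 − 0.65)/(1.5 − 0.65) = 0.4400/0.8500 = 0.5176
Terminal stock prices: S_uu = 247.5, S_ud = 107.2, S_dd = 46.48
Terminal payoffs (S − K): max(162.5, 0) = 162.5, max(22.25, 0) = 22.25, max(-38.52, 0) = 0
Node u (S = 165): V_u = 1/1.09·[0.5176·162.5000 + 0.4824·22.2500] = 87.0183
Node d (S = 71.5): V_d = 1/1.09·[0.5176·22.2500 + 0.4824·0.0000] = 10.5666
Node 0 (S = 110): V_0 = 1/1.09·[0.5176·87.0183 + 0.4824·10.5666] = 46.0015

46.00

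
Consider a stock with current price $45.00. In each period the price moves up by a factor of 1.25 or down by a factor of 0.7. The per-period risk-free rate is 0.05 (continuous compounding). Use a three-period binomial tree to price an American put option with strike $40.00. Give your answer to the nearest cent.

$3.91

Risk-neutral probability p = (e^0.05 − 0.7)/(1.25 − 0.7) = 0.3513/0.5500 = 0.6387
Terminal stock prices: S_uuu = 87.89, S_uud = 49.22, S_udd = 27.56, S_ddd = 15.43
Terminal payoffs (K − S): max(-47.89, 0) = 0, max(-9.219, 0) = 0, max(12.44, 0) = 12.44, max(24.57, 0) = 24.57
Node uu (S = 70.31): continuation = e^(−0.05)·[0.6387·0.0000 + 0.3613·0.0000] = 0.0000; exercise value = 0.0000 ≤ continuation, so V_uu = 0.0000
Node ud (S = 39.38): continuation = e^(−0.05)·[0.6387·0.0000 + 0.3613·12.4375] = 4.2748; exercise value = 0.6250 ≤ continuation, so V_ud = 4.2748
Node dd (S = 22.05): continuation = e^(−0.05)·[0.6387·12.4375 + 0.3613·24.5650] = 15.9992; exercise value = 17.9500 > continuation, so V_dd = 17.9500 (exercise)
Node u (S = 56.25): continuation = e^(−0.05)·[0.6387·0.0000 + 0.3613·4.2748] = 1.4693; exercise value = 0.0000 ≤ continuation, so V_u = 1.4693
Node d (S = 31.5): continuation = e^(−0.05)·[0.6387·4.2748 + 0.3613·17.9500] = 8.7665; exercise value = 8.5000 ≤ continuation, so V_d = 8.7665
Node 0 (S = 45): continuation = e^(−0.05)·[0.6387·1.4693 + 0.3613·8.7665] = 3.9057; exercise value = 0.0000 ≤ continuation, so V_0 = 3.9057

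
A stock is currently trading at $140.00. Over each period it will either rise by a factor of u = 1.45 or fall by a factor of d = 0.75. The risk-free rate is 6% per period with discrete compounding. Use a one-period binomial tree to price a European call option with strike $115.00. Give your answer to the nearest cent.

Risk-neutral probability p = (1 + 0.06 − 0.75)/(1.45 − 0.75) = 0.3100/0.7000 = 0.4429
Terminal stock prices: S_u = 203, S_d = 105
Terminal payoffs (S − K): max(88, 0) = 88, max(-10, 0) = 0
Node 0 (S = 140): V_0 = 1/1.06·[0.4429·88.0000 + 0.5571·0.0000] = 36.7655

$36.77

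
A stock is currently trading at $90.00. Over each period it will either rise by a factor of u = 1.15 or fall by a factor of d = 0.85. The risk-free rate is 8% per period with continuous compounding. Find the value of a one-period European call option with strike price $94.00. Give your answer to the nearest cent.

$6.82

Risk-neutral probability p = (e^0.08 − 0.85)/(1.15 − 0.85) = 0.2333/0.3000 = 0.7776
Terminal stock prices: S_u = 103.5, S_d = 76.5
Terminal payoffs (S − K): max(9.5, 0) = 9.5, max(-17.5, 0) = 0
Node 0 (S = 90): V_0 = e^(−0.08)·[0.7776·9.5000 + 0.2224·0.0000] = 6.8195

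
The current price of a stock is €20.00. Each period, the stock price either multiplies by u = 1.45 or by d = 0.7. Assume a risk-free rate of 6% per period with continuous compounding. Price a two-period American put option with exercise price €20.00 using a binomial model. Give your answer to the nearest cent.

Risk-neutral probability p = (e^0.06 − 0.7)/(1.45 − 0.7) = 0.3618/0.7500 = 0.4824
Terminal stock prices: S_uu = 42.05, S_ud = 20.3, S_dd = 9.8
Terminal payoffs (K − S): max(-22.05, 0) = 0, max(-0.3, 0) = 0, max(10.2, 0) = 10.2
Node u (S = 29): continuation = e^(−0.06)·[0.4824·0.0000 + 0.5176·0.0000] = 0.0000; exercise value = 0.0000 ≤ continuation, so V_u = 0.0000
Node d (S = 14): continuation = e^(−0.06)·[0.4824·0.0000 + 0.5176·10.2000] = 4.9716; exercise value = 6.0000 > continuation, so V_d = 6.0000 (exercise)
Node 0 (S = 20): continuation = e^(−0.06)·[0.4824·0.0000 + 0.5176·6.0000] = 2.9245; exercise value = 0.0000 ≤ continuation, so V_0 = 2.9245

€2.92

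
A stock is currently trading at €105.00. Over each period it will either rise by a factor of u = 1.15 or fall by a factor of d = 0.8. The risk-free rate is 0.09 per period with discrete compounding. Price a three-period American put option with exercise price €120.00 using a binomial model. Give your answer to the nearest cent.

€15.00

Risk-neutral probability p = (1 + 0.09 − 0.8)/(1.15 − 0.8) = 0.2900/0.3500 = 0.8286
Terminal stock prices: S_uuu = 159.7, S_uud = 111.1, S_udd = 77.28, S_ddd = 53.76
Terminal payoffs (K − S): max(-39.69, 0) = 0, max(8.91, 0) = 8.91, max(42.72, 0) = 42.72, max(66.24, 0) = 66.24
Node uu (S = 138.9): continuation = 1/1.09·[0.8286·0.0000 + 0.1714·8.9100] = 1.4013; exercise value = 0.0000 ≤ continuation, so V_uu = 1.4013
Node ud (S = 96.6): continuation = 1/1.09·[0.8286·8.9100 + 0.1714·42.7200] = 13.4917; exercise value = 23.4000 > continuation, so V_ud = 23.4000 (exercise)
Node dd (S = 67.2): continuation = 1/1.09·[0.8286·42.7200 + 0.1714·66.2400] = 42.8917; exercise value = 52.8000 > continuation, so V_dd = 52.8000 (exercise)
Node u (S = 120.7): continuation = 1/1.09·[0.8286·1.4013 + 0.1714·23.4000] = 4.7454; exercise value = 0.0000 ≤ continuation, so V_u = 4.7454
Node d (S = 84): continuation = 1/1.09·[0.8286·23.4000 + 0.1714·52.8000] = 26.0917; exercise value = 36.0000 > continuation, so V_d = 36.0000 (exercise)
Node 0 (S = 105): continuation = 1/1.09·[0.8286·4.7454 + 0.1714·36.0000] = 9.2691; exercise value = 15.0000 > continuation, so V_0 = 15.0000 (exercise)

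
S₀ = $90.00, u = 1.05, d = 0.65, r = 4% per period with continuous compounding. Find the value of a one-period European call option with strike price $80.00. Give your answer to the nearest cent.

$13.61

Risk-neutral probability p = (e^0.04 − 0.65)/(1.05 − 0.65) = 0.3908/0.4000 = 0.9770
Terminal stock prices: S_u = 94.5, S_d = 58.5
Terminal payoffs (S − K): max(14.5, 0) = 14.5, max(-21.5, 0) = 0
Node 0 (S = 90): V_0 = e^(−0.04)·[0.9770·14.5000 + 0.0230·0.0000] = 13.6114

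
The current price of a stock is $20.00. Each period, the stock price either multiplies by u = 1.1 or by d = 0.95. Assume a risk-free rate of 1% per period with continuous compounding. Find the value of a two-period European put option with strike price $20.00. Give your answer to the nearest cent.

$0.69

Risk-neutral probability p = (e^0.01 − 0.95)/(1.1 − 0.95) = 0.0601/0.1500 = 0.4003
Terminal stock prices: S_uu = 24.2, S_ud = 20.9, S_dd = 18.05
Terminal payoffs (K − S): max(-4.2, 0) = 0, max(-0.9, 0) = 0, max(1.95, 0) = 1.95
Node u (S = 22): V_u = e^(−0.01)·[0.4003·0.0000 + 0.5997·0.0000] = 0.0000
Node d (S = 19): V_d = e^(−0.01)·[0.4003·0.0000 + 0.5997·1.9500] = 1.1577
Node 0 (S = 20): V_0 = e^(−0.01)·[0.4003·0.0000 + 0.5997·1.1577] = 0.6873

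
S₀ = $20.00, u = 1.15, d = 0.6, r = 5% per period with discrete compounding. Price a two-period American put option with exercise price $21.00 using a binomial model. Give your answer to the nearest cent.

$2.53

Risk-neutral probability p = (1 + 0.05 − 0.6)/(1.15 − 0.6) = 0.4500/0.5500 = 0.8182
Terminal stock prices: S_uu = 26.45, S_ud = 13.8, S_dd = 7.2
Terminal payoffs (K − S): max(-5.45, 0) = 0, max(7.2, 0) = 7.2, max(13.8, 0) = 13.8
Node u (S = 23): continuation = 1/1.05·[0.8182·0.0000 + 0.1818·7.2000] = 1.2468; exercise value = 0.0000 ≤ continuation, so V_u = 1.2468
Node d (S = 12): continuation = 1/1.05·[0.8182·7.2000 + 0.1818·13.8000] = 8.0000; exercise value = 9.0000 > continuation, so V_d = 9.0000 (exercise)
Node 0 (S = 20): continuation = 1/1.05·[0.8182·1.2468 + 0.1818·9.0000] = 2.5299; exercise value = 1.0000 ≤ continuation, so V_0 = 2.5299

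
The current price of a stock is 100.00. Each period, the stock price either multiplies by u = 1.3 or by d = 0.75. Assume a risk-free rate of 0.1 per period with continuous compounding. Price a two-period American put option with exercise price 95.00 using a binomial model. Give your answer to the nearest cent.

6.41

Risk-neutral probability p = (e^0.1 − 0.75)/(1.3 − 0.75) = 0.3552/0.5500 = 0.6458
Terminal stock prices: S_uu = 169, S_ud = 97.5, S_dd = 56.25
Terminal payoffs (K − S): max(-74, 0) = 0, max(-2.5, 0) = 0, max(38.75, 0) = 38.75
Node u (S = 130): continuation = e^(−0.1)·[0.6458·0.0000 + 0.3542·0.0000] = 0.0000; exercise value = 0.0000 ≤ continuation, so V_u = 0.0000
Node d (S = 75): continuation = e^(−0.1)·[0.6458·0.0000 + 0.3542·38.7500] = 12.4203; exercise value = 20.0000 > continuation, so V_d = 20.0000 (exercise)
Node 0 (S = 100): continuation = e^(−0.1)·[0.6458·0.0000 + 0.3542·20.0000] = 6.4105; exercise value = 0.0000 ≤ continuation, so V_0 = 6.4105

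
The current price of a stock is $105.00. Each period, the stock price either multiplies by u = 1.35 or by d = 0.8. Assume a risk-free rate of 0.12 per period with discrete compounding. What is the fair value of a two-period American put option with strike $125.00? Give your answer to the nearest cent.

Risk-neutral probability p = (1 + 0.12 − 0.8)/(1.35 − 0.8) = 0.3200/0.5500 = 0.5818
Terminal stock prices: S_uu = 191.4, S_ud = 113.4, S_dd = 67.2
Terminal payoffs (K − S): max(-66.36, 0) = 0, max(11.6, 0) = 11.6, max(57.8, 0) = 57.8
Node u (S = 141.8): continuation = 1/1.12·[0.5818·0.0000 + 0.4182·11.6000] = 4.3312; exercise value = 0.0000 ≤ continuation, so V_u = 4.3312
Node d (S = 84): continuation = 1/1.12·[0.5818·11.6000 + 0.4182·57.8000] = 27.6071; exercise value = 41.0000 > continuation, so V_d = 41.0000 (exercise)
Node 0 (S = 105): continuation = 1/1.12·[0.5818·4.3312 + 0.4182·41.0000] = 17.5584; exercise value = 20.0000 > continuation, so V_0 = 20.0000 (exercise)

$20.00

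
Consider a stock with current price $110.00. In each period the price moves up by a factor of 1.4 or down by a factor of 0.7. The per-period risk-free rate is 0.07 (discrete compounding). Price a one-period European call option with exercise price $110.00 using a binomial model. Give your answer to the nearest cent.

Risk-neutral probability p = (1 + 0.07 − 0.7)/(1.4 − 0.7) = 0.3700/0.7000 = 0.5286
Terminal stock prices: S_u = 154, S_d = 77
Terminal payoffs (S − K): max(44, 0) = 44, max(-33, 0) = 0
Node 0 (S = 110): V_0 = 1/1.07·[0.5286·44.0000 + 0.4714·0.0000] = 21.7356

$21.74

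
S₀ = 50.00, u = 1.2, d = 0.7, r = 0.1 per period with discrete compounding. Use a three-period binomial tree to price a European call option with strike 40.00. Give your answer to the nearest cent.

Risk-neutral probability p = (1 + 0.1 − 0.7)/(1.2 − 0.7) = 0.4000/0.5000 = 0.8000
Terminal stock prices: S_uuu = 86.4, S_uud = 50.4, S_udd = 29.4, S_ddd = 17.15
Terminal payoffs (S − K): max(46.4, 0) = 46.4, max(10.4, 0) = 10.4, max(-10.6, 0) = 0, max(-22.85, 0) = 0
Node uu (S = 72): V_uu = 1/1.1·[0.8000·46.4000 + 0.2000·10.4000] = 35.6364
Node ud (S = 42): V_ud = 1/1.1·[0.8000·10.4000 + 0.2000·0.0000] = 7.5636
Node dd (S = 24.5): V_dd = 1/1.1·[0.8000·0.0000 + 0.2000·0.0000] = 0.0000
Node u (S = 60): V_u = 1/1.1·[0.8000·35.6364 + 0.2000·7.5636] = 27.2926
Node d (S = 35): V_d = 1/1.1·[0.8000·7.5636 + 0.2000·0.0000] = 5.5008
Node 0 (S = 50): V_0 = 1/1.1·[0.8000·27.2926 + 0.2000·5.5008] = 20.8493

20.85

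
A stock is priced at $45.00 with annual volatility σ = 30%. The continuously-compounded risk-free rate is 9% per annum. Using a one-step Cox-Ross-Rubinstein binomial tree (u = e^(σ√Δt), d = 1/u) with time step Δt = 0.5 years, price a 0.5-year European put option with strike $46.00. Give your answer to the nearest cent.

CRR parameters: u = e^(σ√Δt) = e^(0.3·√0.5) = 1.2363, d = 1/u = 0.8089
Per-period rate: rΔt = 0.09·0.5 = 0.045, so R = e^0.045 = 1.0460
Risk-neutral probability p = (e^0.045 − 0.8089)/(1.2363 − 0.8089) = 0.2372/0.4275 = 0.5548
Terminal stock prices: S_u = 55.63, S_d = 36.4
Terminal payoffs (K − S): max(-9.634, 0) = 0, max(9.601, 0) = 9.601
Node 0 (S = 45): V_0 = e^(−0.045)·[0.5548·0.0000 + 0.4452·9.6014] = 4.0860

$4.09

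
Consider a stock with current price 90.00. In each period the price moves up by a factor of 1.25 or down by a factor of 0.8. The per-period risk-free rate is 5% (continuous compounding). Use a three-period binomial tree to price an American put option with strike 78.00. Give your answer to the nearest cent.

4.72

Risk-neutral probability p = (e^0.05 − 0.8)/(1.25 − 0.8) = 0.2513/0.4500 = 0.5584
Terminal stock prices: S_uuu = 175.8, S_uud = 112.5, S_udd = 72, S_ddd = 46.08
Terminal payoffs (K − S): max(-97.78, 0) = 0, max(-34.5, 0) = 0, max(6, 0) = 6, max(31.92, 0) = 31.92
Node uu (S = 140.6): continuation = e^(−0.05)·[0.5584·0.0000 + 0.4416·0.0000] = 0.0000; exercise value = 0.0000 ≤ continuation, so V_uu = 0.0000
Node ud (S = 90): continuation = e^(−0.05)·[0.5584·0.0000 + 0.4416·6.0000] = 2.5205; exercise value = 0.0000 ≤ continuation, so V_ud = 2.5205
Node dd (S = 57.6): continuation = e^(−0.05)·[0.5584·6.0000 + 0.4416·31.9200] = 16.5959; exercise value = 20.4000 > continuation, so V_dd = 20.4000 (exercise)
Node u (S = 112.5): continuation = e^(−0.05)·[0.5584·0.0000 + 0.4416·2.5205] = 1.0588; exercise value = 0.0000 ≤ continuation, so V_u = 1.0588
Node d (S = 72): continuation = e^(−0.05)·[0.5584·2.5205 + 0.4416·20.4000] = 9.9084; exercise value = 6.0000 ≤ continuation, so V_d = 9.9084
Node 0 (S = 90): continuation = e^(−0.05)·[0.5584·1.0588 + 0.4416·9.9084] = 4.7247; exercise value = 0.0000 ≤ continuation, so V_0 = 4.7247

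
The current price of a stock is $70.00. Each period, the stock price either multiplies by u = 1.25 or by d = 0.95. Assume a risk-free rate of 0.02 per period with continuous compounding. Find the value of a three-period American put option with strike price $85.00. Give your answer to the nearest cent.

Risk-neutral probability p = (e^0.02 − 0.95)/(1.25 − 0.95) = 0.0702/0.3000 = 0.2340
Terminal stock prices: S_uuu = 136.7, S_uud = 103.9, S_udd = 78.97, S_ddd = 60.02
Terminal payoffs (K − S): max(-51.72, 0) = 0, max(-18.91, 0) = 0, max(6.031, 0) = 6.031, max(24.98, 0) = 24.98
Node uu (S = 109.4): continuation = e^(−0.02)·[0.2340·0.0000 + 0.7660·0.0000] = 0.0000; exercise value = 0.0000 ≤ continuation, so V_uu = 0.0000
Node ud (S = 83.12): continuation = e^(−0.02)·[0.2340·0.0000 + 0.7660·6.0312] = 4.5284; exercise value = 1.8750 ≤ continuation, so V_ud = 4.5284
Node dd (S = 63.17): continuation = e^(−0.02)·[0.2340·6.0312 + 0.7660·24.9838] = 20.1419; exercise value = 21.8250 > continuation, so V_dd = 21.8250 (exercise)
Node u (S = 87.5): continuation = e^(−0.02)·[0.2340·0.0000 + 0.7660·4.5284] = 3.4001; exercise value = 0.0000 ≤ continuation, so V_u = 3.4001
Node d (S = 66.5): continuation = e^(−0.02)·[0.2340·4.5284 + 0.7660·21.8250] = 17.4255; exercise value = 18.5000 > continuation, so V_d = 18.5000 (exercise)
Node 0 (S = 70): continuation = e^(−0.02)·[0.2340·3.4001 + 0.7660·18.5000] = 14.6702; exercise value = 15.0000 > continuation, so V_0 = 15.0000 (exercise)

$15.00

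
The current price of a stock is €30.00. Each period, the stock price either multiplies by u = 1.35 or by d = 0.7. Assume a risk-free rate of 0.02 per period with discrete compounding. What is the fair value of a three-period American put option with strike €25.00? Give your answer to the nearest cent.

€3.78

Risk-neutral probability p = (1 + 0.02 − 0.7)/(1.35 − 0.7) = 0.3200/0.6500 = 0.4923
Terminal stock prices: S_uuu = 73.81, S_uud = 38.27, S_udd = 19.84, S_ddd = 10.29
Terminal payoffs (K − S): max(-48.81, 0) = 0, max(-13.27, 0) = 0, max(5.155, 0) = 5.155, max(14.71, 0) = 14.71
Node uu (S = 54.68): continuation = 1/1.02·[0.4923·0.0000 + 0.5077·0.0000] = 0.0000; exercise value = 0.0000 ≤ continuation, so V_uu = 0.0000
Node ud (S = 28.35): continuation = 1/1.02·[0.4923·0.0000 + 0.5077·5.1550] = 2.5658; exercise value = 0.0000 ≤ continuation, so V_ud = 2.5658
Node dd (S = 14.7): continuation = 1/1.02·[0.4923·5.1550 + 0.5077·14.7100] = 9.8098; exercise value = 10.3000 > continuation, so V_dd = 10.3000 (exercise)
Node u (S = 40.5): continuation = 1/1.02·[0.4923·0.0000 + 0.5077·2.5658] = 1.2771; exercise value = 0.0000 ≤ continuation, so V_u = 1.2771
Node d (S = 21): continuation = 1/1.02·[0.4923·2.5658 + 0.5077·10.3000] = 6.3651; exercise value = 4.0000 ≤ continuation, so V_d = 6.3651
Node 0 (S = 30): continuation = 1/1.02·[0.4923·1.2771 + 0.5077·6.3651] = 3.7846; exercise value = 0.0000 ≤ continuation, so V_0 = 3.7846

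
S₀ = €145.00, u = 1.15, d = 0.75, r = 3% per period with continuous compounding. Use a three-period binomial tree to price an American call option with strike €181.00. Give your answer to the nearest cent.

Risk-neutral probability p = (e^0.03 − 0.75)/(1.15 − 0.75) = 0.2805/0.4000 = 0.7011
Terminal stock prices: S_uuu = 220.5, S_uud = 143.8, S_udd = 93.8, S_ddd = 61.17
Terminal payoffs (S − K): max(39.53, 0) = 39.53, max(-37.18, 0) = 0, max(-87.2, 0) = 0, max(-119.8, 0) = 0
Node uu (S = 191.8): continuation = e^(−0.03)·[0.7011·39.5269 + 0.2989·0.0000] = 26.8947; exercise value = 10.7625 ≤ continuation, so V_uu = 26.8947
Node ud (S = 125.1): continuation = e^(−0.03)·[0.7011·0.0000 + 0.2989·0.0000] = 0.0000; exercise value = 0.0000 ≤ continuation, so V_ud = 0.0000
Node dd (S = 81.56): continuation = e^(−0.03)·[0.7011·0.0000 + 0.2989·0.0000] = 0.0000; exercise value = 0.0000 ≤ continuation, so V_dd = 0.0000
Node u (S = 166.8): continuation = e^(−0.03)·[0.7011·26.8947 + 0.2989·0.0000] = 18.2995; exercise value = 0.0000 ≤ continuation, so V_u = 18.2995
Node d (S = 108.8): continuation = e^(−0.03)·[0.7011·0.0000 + 0.2989·0.0000] = 0.0000; exercise value = 0.0000 ≤ continuation, so V_d = 0.0000
Node 0 (S = 145): continuation = e^(−0.03)·[0.7011·18.2995 + 0.2989·0.0000] = 12.4513; exercise value = 0.0000 ≤ continuation, so V_0 = 12.4513

€12.45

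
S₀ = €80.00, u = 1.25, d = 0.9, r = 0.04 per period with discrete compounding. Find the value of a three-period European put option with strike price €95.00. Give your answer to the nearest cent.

€12.42

Risk-neutral probability p = (1 + 0.04 − 0.9)/(1.25 − 0.9) = 0.1400/0.3500 = 0.4000
Terminal stock prices: S_uuu = 156.2, S_uud = 112.5, S_udd = 81, S_ddd = 58.32
Terminal payoffs (K − S): max(-61.25, 0) = 0, max(-17.5, 0) = 0, max(14, 0) = 14, max(36.68, 0) = 36.68
Node uu (S = 125): V_uu = 1/1.04·[0.4000·0.0000 + 0.6000·0.0000] = 0.0000
Node ud (S = 90): V_ud = 1/1.04·[0.4000·0.0000 + 0.6000·14.0000] = 8.0769
Node dd (S = 64.8): V_dd = 1/1.04·[0.4000·14.0000 + 0.6000·36.6800] = 26.5462
Node u (S = 100): V_u = 1/1.04·[0.4000·0.0000 + 0.6000·8.0769] = 4.6598
Node d (S = 72): V_d = 1/1.04·[0.4000·8.0769 + 0.6000·26.5462] = 18.4216
Node 0 (S = 80): V_0 = 1/1.04·[0.4000·4.6598 + 0.6000·18.4216] = 12.4201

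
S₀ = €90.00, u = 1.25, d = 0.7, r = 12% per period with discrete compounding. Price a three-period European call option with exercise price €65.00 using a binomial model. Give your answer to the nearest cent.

€44.95

Risk-neutral probability p = (1 + 0.12 − 0.7)/(1.25 − 0.7) = 0.4200/0.5500 = 0.7636
Terminal stock prices: S_uuu = 175.8, S_uud = 98.44, S_udd = 55.12, S_ddd = 30.87
Terminal payoffs (S − K): max(110.8, 0) = 110.8, max(33.44, 0) = 33.44, max(-9.875, 0) = 0, max(-34.13, 0) = 0
Node uu (S = 140.6): V_uu = 1/1.12·[0.7636·110.7812 + 0.2364·33.4375] = 82.5893
Node ud (S = 78.75): V_ud = 1/1.12·[0.7636·33.4375 + 0.2364·0.0000] = 22.7983
Node dd (S = 44.1): V_dd = 1/1.12·[0.7636·0.0000 + 0.2364·0.0000] = 0.0000
Node u (S = 112.5): V_u = 1/1.12·[0.7636·82.5893 + 0.2364·22.7983] = 61.1222
Node d (S = 63): V_d = 1/1.12·[0.7636·22.7983 + 0.2364·0.0000] = 15.5443
Node 0 (S = 90): V_0 = 1/1.12·[0.7636·61.1222 + 0.2364·15.5443] = 44.9547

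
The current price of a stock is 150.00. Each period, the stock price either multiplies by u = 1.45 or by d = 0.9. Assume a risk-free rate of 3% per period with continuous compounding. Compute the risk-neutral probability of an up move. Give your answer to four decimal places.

Risk-neutral probability p = (e^0.03 − 0.9)/(1.45 − 0.9) = 0.1305/0.5500 = 0.2372

p = 0.2372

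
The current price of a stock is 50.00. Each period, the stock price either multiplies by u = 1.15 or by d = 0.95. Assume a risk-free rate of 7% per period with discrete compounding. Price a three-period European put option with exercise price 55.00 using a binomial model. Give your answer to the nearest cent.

1.36

Risk-neutral probability p = (1 + 0.07 − 0.95)/(1.15 − 0.95) = 0.1200/0.2000 = 0.6000
Terminal stock prices: S_uuu = 76.04, S_uud = 62.82, S_udd = 51.89, S_ddd = 42.87
Terminal payoffs (K − S): max(-21.04, 0) = 0, max(-7.819, 0) = 0, max(3.106, 0) = 3.106, max(12.13, 0) = 12.13
Node uu (S = 66.12): V_uu = 1/1.07·[0.6000·0.0000 + 0.4000·0.0000] = 0.0000
Node ud (S = 54.62): V_ud = 1/1.07·[0.6000·0.0000 + 0.4000·3.1063] = 1.1612
Node dd (S = 45.12): V_dd = 1/1.07·[0.6000·3.1063 + 0.4000·12.1313] = 6.2769
Node u (S = 57.5): V_u = 1/1.07·[0.6000·0.0000 + 0.4000·1.1612] = 0.4341
Node d (S = 47.5): V_d = 1/1.07·[0.6000·1.1612 + 0.4000·6.2769] = 2.9976
Node 0 (S = 50): V_0 = 1/1.07·[0.6000·0.4341 + 0.4000·2.9976] = 1.3640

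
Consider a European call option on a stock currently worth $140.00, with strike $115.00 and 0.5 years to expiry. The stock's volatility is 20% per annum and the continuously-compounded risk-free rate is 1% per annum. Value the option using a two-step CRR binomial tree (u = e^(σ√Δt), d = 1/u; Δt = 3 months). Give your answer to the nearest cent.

CRR parameters: u = e^(σ√Δt) = e^(0.2·√0.25) = 1.1052, d = 1/u = 0.9048
Per-period rate: rΔt = 0.01·0.25 = 0.0025, so R = e^0.0025 = 1.0025
Risk-neutral probability p = (e^0.0025 − 0.9048)/(1.1052 − 0.9048) = 0.0977/0.2003 = 0.4875
Terminal stock prices: S_uu = 171, S_ud = 140, S_dd = 114.6
Terminal payoffs (S − K): max(56, 0) = 56, max(25, 0) = 25, max(-0.3777, 0) = 0
Node u (S = 154.7): V_u = e^(−0.0025)·[0.4875·55.9964 + 0.5125·25.0000] = 40.0111
Node d (S = 126.7): V_d = e^(−0.0025)·[0.4875·25.0000 + 0.5125·0.0000] = 12.1575
Node 0 (S = 140): V_0 = e^(−0.0025)·[0.4875·40.0111 + 0.5125·12.1575] = 25.6723

$25.67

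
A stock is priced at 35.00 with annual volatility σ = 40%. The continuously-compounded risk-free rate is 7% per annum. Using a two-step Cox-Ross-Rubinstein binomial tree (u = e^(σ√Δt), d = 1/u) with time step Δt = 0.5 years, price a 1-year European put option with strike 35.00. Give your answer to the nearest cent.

3.64

CRR parameters: u = e^(σ√Δt) = e^(0.4·√0.5) = 1.3269, d = 1/u = 0.7536
Per-period rate: rΔt = 0.07·0.5 = 0.035, so R = e^0.035 = 1.0356
Risk-neutral probability p = (e^0.035 − 0.7536)/(1.3269 − 0.7536) = 0.2820/0.5733 = 0.4919
Terminal stock prices: S_uu = 61.62, S_ud = 35, S_dd = 19.88
Terminal payoffs (K − S): max(-26.62, 0) = 0, max(0, 0) = 0, max(15.12, 0) = 15.12
Node u (S = 46.44): V_u = e^(−0.035)·[0.4919·0.0000 + 0.5081·0.0000] = 0.0000
Node d (S = 26.38): V_d = e^(−0.035)·[0.4919·0.0000 + 0.5081·15.1210] = 7.4188
Node 0 (S = 35): V_0 = e^(−0.035)·[0.4919·0.0000 + 0.5081·7.4188] = 3.6399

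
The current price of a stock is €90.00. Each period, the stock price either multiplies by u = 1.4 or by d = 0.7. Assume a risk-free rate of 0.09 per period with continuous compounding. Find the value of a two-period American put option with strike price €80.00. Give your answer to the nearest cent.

Risk-neutral probability p = (e^0.09 − 0.7)/(1.4 − 0.7) = 0.3942/0.7000 = 0.5631
Terminal stock prices: S_uu = 176.4, S_ud = 88.2, S_dd = 44.1
Terminal payoffs (K − S): max(-96.4, 0) = 0, max(-8.2, 0) = 0, max(35.9, 0) = 35.9
Node u (S = 126): continuation = e^(−0.09)·[0.5631·0.0000 + 0.4369·0.0000] = 0.0000; exercise value = 0.0000 ≤ continuation, so V_u = 0.0000
Node d (S = 63): continuation = e^(−0.09)·[0.5631·0.0000 + 0.4369·35.9000] = 14.3345; exercise value = 17.0000 > continuation, so V_d = 17.0000 (exercise)
Node 0 (S = 90): continuation = e^(−0.09)·[0.5631·0.0000 + 0.4369·17.0000] = 6.7879; exercise value = 0.0000 ≤ continuation, so V_0 = 6.7879

€6.79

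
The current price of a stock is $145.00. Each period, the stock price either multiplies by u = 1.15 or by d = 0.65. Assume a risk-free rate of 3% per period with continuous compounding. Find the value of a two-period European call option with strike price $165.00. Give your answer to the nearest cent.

$14.59

Risk-neutral probability p = (e^0.03 − 0.65)/(1.15 − 0.65) = 0.3805/0.5000 = 0.7609
Terminal stock prices: S_uu = 191.8, S_ud = 108.4, S_dd = 61.26
Terminal payoffs (S − K): max(26.76, 0) = 26.76, max(-56.61, 0) = 0, max(-103.7, 0) = 0
Node u (S = 166.8): V_u = e^(−0.03)·[0.7609·26.7625 + 0.2391·0.0000] = 19.7620
Node d (S = 94.25): V_d = e^(−0.03)·[0.7609·0.0000 + 0.2391·0.0000] = 0.0000
Node 0 (S = 145): V_0 = e^(−0.03)·[0.7609·19.7620 + 0.2391·0.0000] = 14.5927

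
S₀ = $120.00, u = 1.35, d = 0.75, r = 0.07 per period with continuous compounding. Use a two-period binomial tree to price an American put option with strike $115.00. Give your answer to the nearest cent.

Risk-neutral probability p = (e^0.07 − 0.75)/(1.35 − 0.75) = 0.3225/0.6000 = 0.5375
Terminal stock prices: S_uu = 218.7, S_ud = 121.5, S_dd = 67.5
Terminal payoffs (K − S): max(-103.7, 0) = 0, max(-6.5, 0) = 0, max(47.5, 0) = 47.5
Node u (S = 162): continuation = e^(−0.07)·[0.5375·0.0000 + 0.4625·0.0000] = 0.0000; exercise value = 0.0000 ≤ continuation, so V_u = 0.0000
Node d (S = 90): continuation = e^(−0.07)·[0.5375·0.0000 + 0.4625·47.5000] = 20.4829; exercise value = 25.0000 > continuation, so V_d = 25.0000 (exercise)
Node 0 (S = 120): continuation = e^(−0.07)·[0.5375·0.0000 + 0.4625·25.0000] = 10.7805; exercise value = 0.0000 ≤ continuation, so V_0 = 10.7805

$10.78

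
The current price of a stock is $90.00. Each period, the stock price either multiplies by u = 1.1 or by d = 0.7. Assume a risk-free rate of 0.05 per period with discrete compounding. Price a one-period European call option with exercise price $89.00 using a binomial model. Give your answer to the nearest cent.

Risk-neutral probability p = (1 + 0.05 − 0.7)/(1.1 − 0.7) = 0.3500/0.4000 = 0.8750
Terminal stock prices: S_u = 99, S_d = 63
Terminal payoffs (S − K): max(10, 0) = 10, max(-26, 0) = 0
Node 0 (S = 90): V_0 = 1/1.05·[0.8750·10.0000 + 0.1250·0.0000] = 8.3333

$8.33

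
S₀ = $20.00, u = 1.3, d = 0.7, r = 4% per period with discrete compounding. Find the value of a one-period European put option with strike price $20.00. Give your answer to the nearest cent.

$2.50

Risk-neutral probability p = (1 + 0.04 − 0.7)/(1.3 − 0.7) = 0.3400/0.6000 = 0.5667
Terminal stock prices: S_u = 26, S_d = 14
Terminal payoffs (K − S): max(-6, 0) = 0, max(6, 0) = 6
Node 0 (S = 20): V_0 = 1/1.04·[0.5667·0.0000 + 0.4333·6.0000] = 2.5000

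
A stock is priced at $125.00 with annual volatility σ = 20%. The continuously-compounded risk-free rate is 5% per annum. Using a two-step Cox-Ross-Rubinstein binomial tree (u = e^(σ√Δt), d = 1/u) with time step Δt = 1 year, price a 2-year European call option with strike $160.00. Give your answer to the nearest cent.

$7.99

CRR parameters: u = e^(σ√Δt) = e^(0.2·√1) = 1.2214, d = 1/u = 0.8187
Per-period rate: rΔt = 0.05·1 = 0.05, so R = e^0.05 = 1.0513
Risk-neutral probability p = (e^0.05 − 0.8187)/(1.2214 − 0.8187) = 0.2325/0.4027 = 0.5775
Terminal stock prices: S_uu = 186.5, S_ud = 125, S_dd = 83.79
Terminal payoffs (S − K): max(26.48, 0) = 26.48, max(-35, 0) = 0, max(-76.21, 0) = 0
Node u (S = 152.7): V_u = e^(−0.05)·[0.5775·26.4781 + 0.4225·0.0000] = 14.5452
Node d (S = 102.3): V_d = e^(−0.05)·[0.5775·0.0000 + 0.4225·0.0000] = 0.0000
Node 0 (S = 125): V_0 = e^(−0.05)·[0.5775·14.5452 + 0.4225·0.0000] = 7.9901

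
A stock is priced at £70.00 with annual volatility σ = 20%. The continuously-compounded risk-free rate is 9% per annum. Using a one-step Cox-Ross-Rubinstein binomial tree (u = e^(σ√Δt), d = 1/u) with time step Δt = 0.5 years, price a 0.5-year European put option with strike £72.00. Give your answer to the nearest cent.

CRR parameters: u = e^(σ√Δt) = e^(0.2·√0.5) = 1.1519, d = 1/u = 0.8681
Per-period rate: rΔt = 0.09·0.5 = 0.045, so R = e^0.045 = 1.0460
Risk-neutral probability p = (e^0.045 − 0.8681)/(1.1519 − 0.8681) = 0.1779/0.2838 = 0.6269
Terminal stock prices: S_u = 80.63, S_d = 60.77
Terminal payoffs (K − S): max(-8.634, 0) = 0, max(11.23, 0) = 11.23
Node 0 (S = 70): V_0 = e^(−0.045)·[0.6269·0.0000 + 0.3731·11.2314] = 4.0061

£4.01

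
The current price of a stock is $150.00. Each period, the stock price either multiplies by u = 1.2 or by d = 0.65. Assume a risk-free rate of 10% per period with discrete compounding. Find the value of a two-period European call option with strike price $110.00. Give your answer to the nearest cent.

Risk-neutral probability p = (1 + 0.1 − 0.65)/(1.2 − 0.65) = 0.4500/0.5500 = 0.8182
Terminal stock prices: S_uu = 216, S_ud = 117, S_dd = 63.38
Terminal payoffs (S − K): max(106, 0) = 106, max(7, 0) = 7, max(-46.62, 0) = 0
Node u (S = 180): V_u = 1/1.1·[0.8182·106.0000 + 0.1818·7.0000] = 80.0000
Node d (S = 97.5): V_d = 1/1.1·[0.8182·7.0000 + 0.1818·0.0000] = 5.2066
Node 0 (S = 150): V_0 = 1/1.1·[0.8182·80.0000 + 0.1818·5.2066] = 60.3647

$60.36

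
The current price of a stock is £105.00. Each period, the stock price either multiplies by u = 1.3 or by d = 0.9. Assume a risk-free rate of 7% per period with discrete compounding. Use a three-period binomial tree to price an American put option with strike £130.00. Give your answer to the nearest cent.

Risk-neutral probability p = (1 + 0.07 − 0.9)/(1.3 − 0.9) = 0.1700/0.4000 = 0.4250
Terminal stock prices: S_uuu = 230.7, S_uud = 159.7, S_udd = 110.6, S_ddd = 76.55
Terminal payoffs (K − S): max(-100.7, 0) = 0, max(-29.71, 0) = 0, max(19.43, 0) = 19.43, max(53.45, 0) = 53.45
Node uu (S = 177.5): continuation = 1/1.07·[0.4250·0.0000 + 0.5750·0.0000] = 0.0000; exercise value = 0.0000 ≤ continuation, so V_uu = 0.0000
Node ud (S = 122.9): continuation = 1/1.07·[0.4250·0.0000 + 0.5750·19.4350] = 10.4440; exercise value = 7.1500 ≤ continuation, so V_ud = 10.4440
Node dd (S = 85.05): continuation = 1/1.07·[0.4250·19.4350 + 0.5750·53.4550] = 36.4453; exercise value = 44.9500 > continuation, so V_dd = 44.9500 (exercise)
Node u (S = 136.5): continuation = 1/1.07·[0.4250·0.0000 + 0.5750·10.4440] = 5.6125; exercise value = 0.0000 ≤ continuation, so V_u = 5.6125
Node d (S = 94.5): continuation = 1/1.07·[0.4250·10.4440 + 0.5750·44.9500] = 28.3037; exercise value = 35.5000 > continuation, so V_d = 35.5000 (exercise)
Node 0 (S = 105): continuation = 1/1.07·[0.4250·5.6125 + 0.5750·35.5000] = 21.3063; exercise value = 25.0000 > continuation, so V_0 = 25.0000 (exercise)

£25.00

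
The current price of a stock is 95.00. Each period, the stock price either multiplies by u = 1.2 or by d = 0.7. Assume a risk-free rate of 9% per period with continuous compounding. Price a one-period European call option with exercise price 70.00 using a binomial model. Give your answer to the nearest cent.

31.70

Risk-neutral probability p = (e^0.09 − 0.7)/(1.2 − 0.7) = 0.3942/0.5000 = 0.7883
Terminal stock prices: S_u = 114, S_d = 66.5
Terminal payoffs (S − K): max(44, 0) = 44, max(-3.5, 0) = 0
Node 0 (S = 95): V_0 = e^(−0.09)·[0.7883·44.0000 + 0.2117·0.0000] = 31.7018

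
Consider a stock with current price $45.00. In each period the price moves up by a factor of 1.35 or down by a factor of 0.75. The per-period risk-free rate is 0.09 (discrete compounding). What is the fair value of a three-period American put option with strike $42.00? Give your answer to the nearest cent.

$3.92

Risk-neutral probability p = (1 + 0.09 − 0.75)/(1.35 − 0.75) = 0.3400/0.6000 = 0.5667
Terminal stock prices: S_uuu = 110.7, S_uud = 61.51, S_udd = 34.17, S_ddd = 18.98
Terminal payoffs (K − S): max(-68.72, 0) = 0, max(-19.51, 0) = 0, max(7.828, 0) = 7.828, max(23.02, 0) = 23.02
Node uu (S = 82.01): continuation = 1/1.09·[0.5667·0.0000 + 0.4333·0.0000] = 0.0000; exercise value = 0.0000 ≤ continuation, so V_uu = 0.0000
Node ud (S = 45.56): continuation = 1/1.09·[0.5667·0.0000 + 0.4333·7.8281] = 3.1121; exercise value = 0.0000 ≤ continuation, so V_ud = 3.1121
Node dd (S = 25.31): continuation = 1/1.09·[0.5667·7.8281 + 0.4333·23.0156] = 13.2196; exercise value = 16.6875 > continuation, so V_dd = 16.6875 (exercise)
Node u (S = 60.75): continuation = 1/1.09·[0.5667·0.0000 + 0.4333·3.1121] = 1.2372; exercise value = 0.0000 ≤ continuation, so V_u = 1.2372
Node d (S = 33.75): continuation = 1/1.09·[0.5667·3.1121 + 0.4333·16.6875] = 8.2521; exercise value = 8.2500 ≤ continuation, so V_d = 8.2521
Node 0 (S = 45): continuation = 1/1.09·[0.5667·1.2372 + 0.4333·8.2521] = 3.9239; exercise value = 0.0000 ≤ continuation, so V_0 = 3.9239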